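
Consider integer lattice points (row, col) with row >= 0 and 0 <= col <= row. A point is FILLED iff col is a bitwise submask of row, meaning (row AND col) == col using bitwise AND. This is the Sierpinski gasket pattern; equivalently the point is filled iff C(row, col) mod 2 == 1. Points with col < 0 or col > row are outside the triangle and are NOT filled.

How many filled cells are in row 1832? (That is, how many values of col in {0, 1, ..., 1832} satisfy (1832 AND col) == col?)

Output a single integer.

Answer: 32

Derivation:
1832 in binary = 11100101000
popcount(1832) = number of 1-bits in 11100101000 = 5
A col c satisfies (1832 AND c) == c iff every set bit of c is also set in 1832; each of the 5 set bits of 1832 can independently be on or off in c.
count = 2^5 = 32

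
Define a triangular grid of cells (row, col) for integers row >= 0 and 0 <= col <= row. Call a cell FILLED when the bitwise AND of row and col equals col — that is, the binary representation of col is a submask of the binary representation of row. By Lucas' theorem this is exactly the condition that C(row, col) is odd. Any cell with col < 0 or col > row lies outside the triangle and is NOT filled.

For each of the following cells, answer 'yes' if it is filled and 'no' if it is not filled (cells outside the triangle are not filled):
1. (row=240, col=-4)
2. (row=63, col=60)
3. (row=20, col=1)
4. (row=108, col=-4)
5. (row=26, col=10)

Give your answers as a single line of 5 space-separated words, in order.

(240,-4): col outside [0, 240] -> not filled
(63,60): row=0b111111, col=0b111100, row AND col = 0b111100 = 60; 60 == 60 -> filled
(20,1): row=0b10100, col=0b1, row AND col = 0b0 = 0; 0 != 1 -> empty
(108,-4): col outside [0, 108] -> not filled
(26,10): row=0b11010, col=0b1010, row AND col = 0b1010 = 10; 10 == 10 -> filled

Answer: no yes no no yes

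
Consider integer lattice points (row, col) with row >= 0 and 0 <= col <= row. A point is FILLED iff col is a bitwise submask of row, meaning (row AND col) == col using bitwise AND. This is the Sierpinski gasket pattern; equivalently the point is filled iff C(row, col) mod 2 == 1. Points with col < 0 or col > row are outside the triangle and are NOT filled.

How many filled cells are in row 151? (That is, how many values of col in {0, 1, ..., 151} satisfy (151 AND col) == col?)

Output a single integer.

Answer: 32

Derivation:
151 in binary = 10010111
popcount(151) = number of 1-bits in 10010111 = 5
A col c satisfies (151 AND c) == c iff every set bit of c is also set in 151; each of the 5 set bits of 151 can independently be on or off in c.
count = 2^5 = 32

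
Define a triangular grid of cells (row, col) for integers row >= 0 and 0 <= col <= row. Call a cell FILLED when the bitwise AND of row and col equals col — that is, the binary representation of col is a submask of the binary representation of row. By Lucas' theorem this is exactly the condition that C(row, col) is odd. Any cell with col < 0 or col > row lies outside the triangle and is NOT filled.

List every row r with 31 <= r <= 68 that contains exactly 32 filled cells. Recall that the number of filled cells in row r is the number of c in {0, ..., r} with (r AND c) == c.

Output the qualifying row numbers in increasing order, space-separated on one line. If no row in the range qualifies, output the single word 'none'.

Row r has 2^popcount(r) filled cells, so we need popcount(r) = log2(32) = 5.
Scan r = 31..68 and keep those with exactly 5 one-bits:
r=31=11111 popcount=5 -> KEEP
r=32=100000 popcount=1 -> skip
r=33=100001 popcount=2 -> skip
r=34=100010 popcount=2 -> skip
r=35=100011 popcount=3 -> skip
r=36=100100 popcount=2 -> skip
r=37=100101 popcount=3 -> skip
r=38=100110 popcount=3 -> skip
r=39=100111 popcount=4 -> skip
r=40=101000 popcount=2 -> skip
r=41=101001 popcount=3 -> skip
r=42=101010 popcount=3 -> skip
r=43=101011 popcount=4 -> skip
r=44=101100 popcount=3 -> skip
r=45=101101 popcount=4 -> skip
r=46=101110 popcount=4 -> skip
r=47=101111 popcount=5 -> KEEP
r=48=110000 popcount=2 -> skip
r=49=110001 popcount=3 -> skip
r=50=110010 popcount=3 -> skip
r=51=110011 popcount=4 -> skip
r=52=110100 popcount=3 -> skip
r=53=110101 popcount=4 -> skip
r=54=110110 popcount=4 -> skip
r=55=110111 popcount=5 -> KEEP
r=56=111000 popcount=3 -> skip
r=57=111001 popcount=4 -> skip
r=58=111010 popcount=4 -> skip
r=59=111011 popcount=5 -> KEEP
r=60=111100 popcount=4 -> skip
r=61=111101 popcount=5 -> KEEP
r=62=111110 popcount=5 -> KEEP
r=63=111111 popcount=6 -> skip
r=64=1000000 popcount=1 -> skip
r=65=1000001 popcount=2 -> skip
r=66=1000010 popcount=2 -> skip
r=67=1000011 popcount=3 -> skip
r=68=1000100 popcount=2 -> skip
Kept rows: 31 47 55 59 61 62

Answer: 31 47 55 59 61 62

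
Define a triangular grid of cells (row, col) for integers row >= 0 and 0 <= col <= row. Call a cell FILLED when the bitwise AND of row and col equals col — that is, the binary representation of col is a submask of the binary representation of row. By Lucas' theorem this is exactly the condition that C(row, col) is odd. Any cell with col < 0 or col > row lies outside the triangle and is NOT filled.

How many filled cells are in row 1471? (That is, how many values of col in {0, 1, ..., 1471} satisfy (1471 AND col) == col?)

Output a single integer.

Answer: 512

Derivation:
1471 in binary = 10110111111
popcount(1471) = number of 1-bits in 10110111111 = 9
A col c satisfies (1471 AND c) == c iff every set bit of c is also set in 1471; each of the 9 set bits of 1471 can independently be on or off in c.
count = 2^9 = 512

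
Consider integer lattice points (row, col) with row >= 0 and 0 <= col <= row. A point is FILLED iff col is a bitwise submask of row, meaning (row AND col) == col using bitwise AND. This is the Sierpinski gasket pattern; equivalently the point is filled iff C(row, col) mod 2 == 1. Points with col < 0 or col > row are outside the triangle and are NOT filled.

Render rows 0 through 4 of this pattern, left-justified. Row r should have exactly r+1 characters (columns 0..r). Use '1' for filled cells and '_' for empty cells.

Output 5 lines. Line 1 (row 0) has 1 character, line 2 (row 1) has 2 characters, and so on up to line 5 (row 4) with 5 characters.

r0=0: 1
r1=1: 11
r2=10: 1_1
r3=11: 1111
r4=100: 1___1

Answer: 1
11
1_1
1111
1___1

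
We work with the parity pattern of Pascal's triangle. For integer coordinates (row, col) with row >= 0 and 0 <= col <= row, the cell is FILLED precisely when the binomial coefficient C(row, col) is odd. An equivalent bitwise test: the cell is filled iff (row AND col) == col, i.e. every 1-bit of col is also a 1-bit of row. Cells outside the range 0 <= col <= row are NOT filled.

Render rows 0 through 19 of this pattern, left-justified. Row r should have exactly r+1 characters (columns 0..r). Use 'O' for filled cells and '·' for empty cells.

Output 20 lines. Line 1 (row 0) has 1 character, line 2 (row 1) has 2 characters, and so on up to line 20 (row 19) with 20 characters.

r0=0: O
r1=1: OO
r2=10: O·O
r3=11: OOOO
r4=100: O···O
r5=101: OO··OO
r6=110: O·O·O·O
r7=111: OOOOOOOO
r8=1000: O·······O
r9=1001: OO······OO
r10=1010: O·O·····O·O
r11=1011: OOOO····OOOO
r12=1100: O···O···O···O
r13=1101: OO··OO··OO··OO
r14=1110: O·O·O·O·O·O·O·O
r15=1111: OOOOOOOOOOOOOOOO
r16=10000: O···············O
r17=10001: OO··············OO
r18=10010: O·O·············O·O
r19=10011: OOOO············OOOO

Answer: O
OO
O·O
OOOO
O···O
OO··OO
O·O·O·O
OOOOOOOO
O·······O
OO······OO
O·O·····O·O
OOOO····OOOO
O···O···O···O
OO··OO··OO··OO
O·O·O·O·O·O·O·O
OOOOOOOOOOOOOOOO
O···············O
OO··············OO
O·O·············O·O
OOOO············OOOO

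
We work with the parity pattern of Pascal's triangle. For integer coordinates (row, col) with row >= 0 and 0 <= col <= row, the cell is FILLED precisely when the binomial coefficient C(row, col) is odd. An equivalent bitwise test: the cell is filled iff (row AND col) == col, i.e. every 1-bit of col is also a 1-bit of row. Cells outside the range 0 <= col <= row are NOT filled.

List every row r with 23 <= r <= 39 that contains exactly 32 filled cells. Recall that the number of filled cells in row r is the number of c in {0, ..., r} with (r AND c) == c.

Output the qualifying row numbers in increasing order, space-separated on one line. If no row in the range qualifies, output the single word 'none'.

Answer: 31

Derivation:
Row r has 2^popcount(r) filled cells, so we need popcount(r) = log2(32) = 5.
Scan r = 23..39 and keep those with exactly 5 one-bits:
r=23=10111 popcount=4 -> skip
r=24=11000 popcount=2 -> skip
r=25=11001 popcount=3 -> skip
r=26=11010 popcount=3 -> skip
r=27=11011 popcount=4 -> skip
r=28=11100 popcount=3 -> skip
r=29=11101 popcount=4 -> skip
r=30=11110 popcount=4 -> skip
r=31=11111 popcount=5 -> KEEP
r=32=100000 popcount=1 -> skip
r=33=100001 popcount=2 -> skip
r=34=100010 popcount=2 -> skip
r=35=100011 popcount=3 -> skip
r=36=100100 popcount=2 -> skip
r=37=100101 popcount=3 -> skip
r=38=100110 popcount=3 -> skip
r=39=100111 popcount=4 -> skip
Kept rows: 31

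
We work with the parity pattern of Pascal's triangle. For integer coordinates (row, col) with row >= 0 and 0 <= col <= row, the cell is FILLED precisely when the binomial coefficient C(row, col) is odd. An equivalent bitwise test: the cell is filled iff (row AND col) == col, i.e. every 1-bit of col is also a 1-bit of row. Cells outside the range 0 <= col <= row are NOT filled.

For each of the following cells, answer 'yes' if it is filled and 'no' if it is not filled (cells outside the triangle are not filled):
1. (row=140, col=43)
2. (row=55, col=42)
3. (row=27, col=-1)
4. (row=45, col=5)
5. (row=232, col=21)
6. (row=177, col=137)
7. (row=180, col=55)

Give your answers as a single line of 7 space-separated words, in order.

Answer: no no no yes no no no

Derivation:
(140,43): row=0b10001100, col=0b101011, row AND col = 0b1000 = 8; 8 != 43 -> empty
(55,42): row=0b110111, col=0b101010, row AND col = 0b100010 = 34; 34 != 42 -> empty
(27,-1): col outside [0, 27] -> not filled
(45,5): row=0b101101, col=0b101, row AND col = 0b101 = 5; 5 == 5 -> filled
(232,21): row=0b11101000, col=0b10101, row AND col = 0b0 = 0; 0 != 21 -> empty
(177,137): row=0b10110001, col=0b10001001, row AND col = 0b10000001 = 129; 129 != 137 -> empty
(180,55): row=0b10110100, col=0b110111, row AND col = 0b110100 = 52; 52 != 55 -> empty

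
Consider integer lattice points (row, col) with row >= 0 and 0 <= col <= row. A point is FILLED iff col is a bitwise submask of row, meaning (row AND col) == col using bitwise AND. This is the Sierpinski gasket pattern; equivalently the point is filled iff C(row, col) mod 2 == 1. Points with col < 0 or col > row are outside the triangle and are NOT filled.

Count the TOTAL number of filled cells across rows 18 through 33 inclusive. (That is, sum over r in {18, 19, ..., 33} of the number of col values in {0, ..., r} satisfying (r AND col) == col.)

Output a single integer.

Answer: 162

Derivation:
r18=10010 pc2: +4 =4
r19=10011 pc3: +8 =12
r20=10100 pc2: +4 =16
r21=10101 pc3: +8 =24
r22=10110 pc3: +8 =32
r23=10111 pc4: +16 =48
r24=11000 pc2: +4 =52
r25=11001 pc3: +8 =60
r26=11010 pc3: +8 =68
r27=11011 pc4: +16 =84
r28=11100 pc3: +8 =92
r29=11101 pc4: +16 =108
r30=11110 pc4: +16 =124
r31=11111 pc5: +32 =156
r32=100000 pc1: +2 =158
r33=100001 pc2: +4 =162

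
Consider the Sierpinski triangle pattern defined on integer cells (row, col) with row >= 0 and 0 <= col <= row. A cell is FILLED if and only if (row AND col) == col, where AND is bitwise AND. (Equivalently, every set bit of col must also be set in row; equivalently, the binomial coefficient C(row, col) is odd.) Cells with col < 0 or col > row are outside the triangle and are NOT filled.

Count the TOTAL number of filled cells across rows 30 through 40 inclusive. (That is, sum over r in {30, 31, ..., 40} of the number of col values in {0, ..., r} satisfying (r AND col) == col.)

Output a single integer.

r30=11110 pc4: +16 =16
r31=11111 pc5: +32 =48
r32=100000 pc1: +2 =50
r33=100001 pc2: +4 =54
r34=100010 pc2: +4 =58
r35=100011 pc3: +8 =66
r36=100100 pc2: +4 =70
r37=100101 pc3: +8 =78
r38=100110 pc3: +8 =86
r39=100111 pc4: +16 =102
r40=101000 pc2: +4 =106

Answer: 106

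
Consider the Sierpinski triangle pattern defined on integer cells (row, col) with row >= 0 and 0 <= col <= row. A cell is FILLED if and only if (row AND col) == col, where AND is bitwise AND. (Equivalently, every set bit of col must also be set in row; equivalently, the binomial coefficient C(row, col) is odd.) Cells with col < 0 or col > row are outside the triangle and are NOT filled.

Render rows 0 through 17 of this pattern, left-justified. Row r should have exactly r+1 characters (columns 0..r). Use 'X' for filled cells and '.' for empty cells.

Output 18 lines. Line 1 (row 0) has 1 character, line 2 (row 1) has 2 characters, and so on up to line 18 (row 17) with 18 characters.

Answer: X
XX
X.X
XXXX
X...X
XX..XX
X.X.X.X
XXXXXXXX
X.......X
XX......XX
X.X.....X.X
XXXX....XXXX
X...X...X...X
XX..XX..XX..XX
X.X.X.X.X.X.X.X
XXXXXXXXXXXXXXXX
X...............X
XX..............XX

Derivation:
r0=0: X
r1=1: XX
r2=10: X.X
r3=11: XXXX
r4=100: X...X
r5=101: XX..XX
r6=110: X.X.X.X
r7=111: XXXXXXXX
r8=1000: X.......X
r9=1001: XX......XX
r10=1010: X.X.....X.X
r11=1011: XXXX....XXXX
r12=1100: X...X...X...X
r13=1101: XX..XX..XX..XX
r14=1110: X.X.X.X.X.X.X.X
r15=1111: XXXXXXXXXXXXXXXX
r16=10000: X...............X
r17=10001: XX..............XX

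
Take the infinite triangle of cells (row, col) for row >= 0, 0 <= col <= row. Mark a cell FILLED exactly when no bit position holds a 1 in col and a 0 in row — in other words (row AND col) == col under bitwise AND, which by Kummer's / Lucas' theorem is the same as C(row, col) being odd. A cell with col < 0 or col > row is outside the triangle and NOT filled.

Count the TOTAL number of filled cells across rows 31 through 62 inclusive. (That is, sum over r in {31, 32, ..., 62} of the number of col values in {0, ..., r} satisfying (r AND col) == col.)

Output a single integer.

Answer: 454

Derivation:
r31=11111 pc5: +32 =32
r32=100000 pc1: +2 =34
r33=100001 pc2: +4 =38
r34=100010 pc2: +4 =42
r35=100011 pc3: +8 =50
r36=100100 pc2: +4 =54
r37=100101 pc3: +8 =62
r38=100110 pc3: +8 =70
r39=100111 pc4: +16 =86
r40=101000 pc2: +4 =90
r41=101001 pc3: +8 =98
r42=101010 pc3: +8 =106
r43=101011 pc4: +16 =122
r44=101100 pc3: +8 =130
r45=101101 pc4: +16 =146
r46=101110 pc4: +16 =162
r47=101111 pc5: +32 =194
r48=110000 pc2: +4 =198
r49=110001 pc3: +8 =206
r50=110010 pc3: +8 =214
r51=110011 pc4: +16 =230
r52=110100 pc3: +8 =238
r53=110101 pc4: +16 =254
r54=110110 pc4: +16 =270
r55=110111 pc5: +32 =302
r56=111000 pc3: +8 =310
r57=111001 pc4: +16 =326
r58=111010 pc4: +16 =342
r59=111011 pc5: +32 =374
r60=111100 pc4: +16 =390
r61=111101 pc5: +32 =422
r62=111110 pc5: +32 =454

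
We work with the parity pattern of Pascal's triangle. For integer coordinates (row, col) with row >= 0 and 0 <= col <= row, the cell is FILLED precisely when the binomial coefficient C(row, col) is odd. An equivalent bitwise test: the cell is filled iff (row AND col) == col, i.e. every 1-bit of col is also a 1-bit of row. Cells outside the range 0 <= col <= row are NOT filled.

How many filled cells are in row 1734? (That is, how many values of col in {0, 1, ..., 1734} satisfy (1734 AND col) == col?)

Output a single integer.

1734 in binary = 11011000110
popcount(1734) = number of 1-bits in 11011000110 = 6
A col c satisfies (1734 AND c) == c iff every set bit of c is also set in 1734; each of the 6 set bits of 1734 can independently be on or off in c.
count = 2^6 = 64

Answer: 64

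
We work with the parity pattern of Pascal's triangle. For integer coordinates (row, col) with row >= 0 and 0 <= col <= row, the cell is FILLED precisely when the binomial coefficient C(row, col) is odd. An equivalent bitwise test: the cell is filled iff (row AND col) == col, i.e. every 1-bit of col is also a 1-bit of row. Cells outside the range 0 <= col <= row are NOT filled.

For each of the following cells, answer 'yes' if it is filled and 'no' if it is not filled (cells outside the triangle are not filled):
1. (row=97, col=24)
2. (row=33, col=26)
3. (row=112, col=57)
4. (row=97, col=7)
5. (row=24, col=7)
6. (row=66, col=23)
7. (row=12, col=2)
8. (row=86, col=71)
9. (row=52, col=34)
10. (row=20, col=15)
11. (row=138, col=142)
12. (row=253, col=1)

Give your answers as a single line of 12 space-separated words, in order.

(97,24): row=0b1100001, col=0b11000, row AND col = 0b0 = 0; 0 != 24 -> empty
(33,26): row=0b100001, col=0b11010, row AND col = 0b0 = 0; 0 != 26 -> empty
(112,57): row=0b1110000, col=0b111001, row AND col = 0b110000 = 48; 48 != 57 -> empty
(97,7): row=0b1100001, col=0b111, row AND col = 0b1 = 1; 1 != 7 -> empty
(24,7): row=0b11000, col=0b111, row AND col = 0b0 = 0; 0 != 7 -> empty
(66,23): row=0b1000010, col=0b10111, row AND col = 0b10 = 2; 2 != 23 -> empty
(12,2): row=0b1100, col=0b10, row AND col = 0b0 = 0; 0 != 2 -> empty
(86,71): row=0b1010110, col=0b1000111, row AND col = 0b1000110 = 70; 70 != 71 -> empty
(52,34): row=0b110100, col=0b100010, row AND col = 0b100000 = 32; 32 != 34 -> empty
(20,15): row=0b10100, col=0b1111, row AND col = 0b100 = 4; 4 != 15 -> empty
(138,142): col outside [0, 138] -> not filled
(253,1): row=0b11111101, col=0b1, row AND col = 0b1 = 1; 1 == 1 -> filled

Answer: no no no no no no no no no no no yes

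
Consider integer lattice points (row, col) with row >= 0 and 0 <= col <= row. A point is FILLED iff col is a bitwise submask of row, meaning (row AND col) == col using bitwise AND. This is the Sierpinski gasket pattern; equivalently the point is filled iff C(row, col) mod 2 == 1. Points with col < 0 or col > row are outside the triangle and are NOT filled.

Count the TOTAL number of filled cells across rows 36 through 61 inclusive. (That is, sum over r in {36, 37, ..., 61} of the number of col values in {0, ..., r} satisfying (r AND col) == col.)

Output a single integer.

r36=100100 pc2: +4 =4
r37=100101 pc3: +8 =12
r38=100110 pc3: +8 =20
r39=100111 pc4: +16 =36
r40=101000 pc2: +4 =40
r41=101001 pc3: +8 =48
r42=101010 pc3: +8 =56
r43=101011 pc4: +16 =72
r44=101100 pc3: +8 =80
r45=101101 pc4: +16 =96
r46=101110 pc4: +16 =112
r47=101111 pc5: +32 =144
r48=110000 pc2: +4 =148
r49=110001 pc3: +8 =156
r50=110010 pc3: +8 =164
r51=110011 pc4: +16 =180
r52=110100 pc3: +8 =188
r53=110101 pc4: +16 =204
r54=110110 pc4: +16 =220
r55=110111 pc5: +32 =252
r56=111000 pc3: +8 =260
r57=111001 pc4: +16 =276
r58=111010 pc4: +16 =292
r59=111011 pc5: +32 =324
r60=111100 pc4: +16 =340
r61=111101 pc5: +32 =372

Answer: 372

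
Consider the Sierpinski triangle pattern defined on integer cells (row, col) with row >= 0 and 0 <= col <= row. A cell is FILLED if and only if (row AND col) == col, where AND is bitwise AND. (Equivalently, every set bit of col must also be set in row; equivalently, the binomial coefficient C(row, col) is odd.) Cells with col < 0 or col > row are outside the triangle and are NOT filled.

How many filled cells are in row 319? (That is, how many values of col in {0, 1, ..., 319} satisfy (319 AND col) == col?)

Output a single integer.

Answer: 128

Derivation:
319 in binary = 100111111
popcount(319) = number of 1-bits in 100111111 = 7
A col c satisfies (319 AND c) == c iff every set bit of c is also set in 319; each of the 7 set bits of 319 can independently be on or off in c.
count = 2^7 = 128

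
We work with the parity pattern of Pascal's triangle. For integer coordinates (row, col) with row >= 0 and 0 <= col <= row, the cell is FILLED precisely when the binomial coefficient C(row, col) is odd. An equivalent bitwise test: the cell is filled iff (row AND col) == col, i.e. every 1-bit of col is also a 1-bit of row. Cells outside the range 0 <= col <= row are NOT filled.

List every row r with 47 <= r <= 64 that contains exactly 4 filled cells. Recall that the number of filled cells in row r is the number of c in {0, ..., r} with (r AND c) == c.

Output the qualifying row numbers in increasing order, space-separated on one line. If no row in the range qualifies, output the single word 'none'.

Row r has 2^popcount(r) filled cells, so we need popcount(r) = log2(4) = 2.
Scan r = 47..64 and keep those with exactly 2 one-bits:
r=47=101111 popcount=5 -> skip
r=48=110000 popcount=2 -> KEEP
r=49=110001 popcount=3 -> skip
r=50=110010 popcount=3 -> skip
r=51=110011 popcount=4 -> skip
r=52=110100 popcount=3 -> skip
r=53=110101 popcount=4 -> skip
r=54=110110 popcount=4 -> skip
r=55=110111 popcount=5 -> skip
r=56=111000 popcount=3 -> skip
r=57=111001 popcount=4 -> skip
r=58=111010 popcount=4 -> skip
r=59=111011 popcount=5 -> skip
r=60=111100 popcount=4 -> skip
r=61=111101 popcount=5 -> skip
r=62=111110 popcount=5 -> skip
r=63=111111 popcount=6 -> skip
r=64=1000000 popcount=1 -> skip
Kept rows: 48

Answer: 48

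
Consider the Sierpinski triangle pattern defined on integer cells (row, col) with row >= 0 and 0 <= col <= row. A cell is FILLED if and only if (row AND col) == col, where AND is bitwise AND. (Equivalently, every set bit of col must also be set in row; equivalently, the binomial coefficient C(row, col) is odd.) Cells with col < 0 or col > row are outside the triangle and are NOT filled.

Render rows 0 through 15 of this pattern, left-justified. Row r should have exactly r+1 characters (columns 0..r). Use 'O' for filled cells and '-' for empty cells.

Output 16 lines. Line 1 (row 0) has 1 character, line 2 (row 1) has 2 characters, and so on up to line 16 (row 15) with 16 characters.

r0=0: O
r1=1: OO
r2=10: O-O
r3=11: OOOO
r4=100: O---O
r5=101: OO--OO
r6=110: O-O-O-O
r7=111: OOOOOOOO
r8=1000: O-------O
r9=1001: OO------OO
r10=1010: O-O-----O-O
r11=1011: OOOO----OOOO
r12=1100: O---O---O---O
r13=1101: OO--OO--OO--OO
r14=1110: O-O-O-O-O-O-O-O
r15=1111: OOOOOOOOOOOOOOOO

Answer: O
OO
O-O
OOOO
O---O
OO--OO
O-O-O-O
OOOOOOOO
O-------O
OO------OO
O-O-----O-O
OOOO----OOOO
O---O---O---O
OO--OO--OO--OO
O-O-O-O-O-O-O-O
OOOOOOOOOOOOOOOO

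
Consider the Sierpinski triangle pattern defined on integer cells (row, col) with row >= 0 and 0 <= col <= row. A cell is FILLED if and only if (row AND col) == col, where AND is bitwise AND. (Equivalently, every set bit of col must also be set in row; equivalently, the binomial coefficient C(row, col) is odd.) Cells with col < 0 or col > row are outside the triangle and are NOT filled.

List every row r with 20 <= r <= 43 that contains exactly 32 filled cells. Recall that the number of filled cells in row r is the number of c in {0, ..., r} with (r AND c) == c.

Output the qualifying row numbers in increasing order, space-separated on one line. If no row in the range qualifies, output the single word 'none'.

Answer: 31

Derivation:
Row r has 2^popcount(r) filled cells, so we need popcount(r) = log2(32) = 5.
Scan r = 20..43 and keep those with exactly 5 one-bits:
r=20=10100 popcount=2 -> skip
r=21=10101 popcount=3 -> skip
r=22=10110 popcount=3 -> skip
r=23=10111 popcount=4 -> skip
r=24=11000 popcount=2 -> skip
r=25=11001 popcount=3 -> skip
r=26=11010 popcount=3 -> skip
r=27=11011 popcount=4 -> skip
r=28=11100 popcount=3 -> skip
r=29=11101 popcount=4 -> skip
r=30=11110 popcount=4 -> skip
r=31=11111 popcount=5 -> KEEP
r=32=100000 popcount=1 -> skip
r=33=100001 popcount=2 -> skip
r=34=100010 popcount=2 -> skip
r=35=100011 popcount=3 -> skip
r=36=100100 popcount=2 -> skip
r=37=100101 popcount=3 -> skip
r=38=100110 popcount=3 -> skip
r=39=100111 popcount=4 -> skip
r=40=101000 popcount=2 -> skip
r=41=101001 popcount=3 -> skip
r=42=101010 popcount=3 -> skip
r=43=101011 popcount=4 -> skip
Kept rows: 31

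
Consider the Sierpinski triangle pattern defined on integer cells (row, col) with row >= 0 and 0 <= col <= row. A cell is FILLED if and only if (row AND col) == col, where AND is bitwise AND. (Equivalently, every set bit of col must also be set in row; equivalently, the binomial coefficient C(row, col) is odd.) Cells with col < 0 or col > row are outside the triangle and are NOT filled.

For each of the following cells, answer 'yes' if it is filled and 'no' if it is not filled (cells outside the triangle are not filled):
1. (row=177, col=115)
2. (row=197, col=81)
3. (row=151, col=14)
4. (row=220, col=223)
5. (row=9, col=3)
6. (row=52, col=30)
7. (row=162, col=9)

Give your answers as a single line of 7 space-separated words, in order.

Answer: no no no no no no no

Derivation:
(177,115): row=0b10110001, col=0b1110011, row AND col = 0b110001 = 49; 49 != 115 -> empty
(197,81): row=0b11000101, col=0b1010001, row AND col = 0b1000001 = 65; 65 != 81 -> empty
(151,14): row=0b10010111, col=0b1110, row AND col = 0b110 = 6; 6 != 14 -> empty
(220,223): col outside [0, 220] -> not filled
(9,3): row=0b1001, col=0b11, row AND col = 0b1 = 1; 1 != 3 -> empty
(52,30): row=0b110100, col=0b11110, row AND col = 0b10100 = 20; 20 != 30 -> empty
(162,9): row=0b10100010, col=0b1001, row AND col = 0b0 = 0; 0 != 9 -> empty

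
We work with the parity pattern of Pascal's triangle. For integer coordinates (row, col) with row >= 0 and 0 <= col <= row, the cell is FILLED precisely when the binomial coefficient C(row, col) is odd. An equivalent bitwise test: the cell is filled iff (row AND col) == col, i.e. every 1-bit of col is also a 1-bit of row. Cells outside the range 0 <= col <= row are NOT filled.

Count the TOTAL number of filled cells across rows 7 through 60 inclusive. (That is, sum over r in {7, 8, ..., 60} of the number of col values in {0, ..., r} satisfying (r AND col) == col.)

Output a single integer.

Answer: 582

Derivation:
r7=111 pc3: +8 =8
r8=1000 pc1: +2 =10
r9=1001 pc2: +4 =14
r10=1010 pc2: +4 =18
r11=1011 pc3: +8 =26
r12=1100 pc2: +4 =30
r13=1101 pc3: +8 =38
r14=1110 pc3: +8 =46
r15=1111 pc4: +16 =62
r16=10000 pc1: +2 =64
r17=10001 pc2: +4 =68
r18=10010 pc2: +4 =72
r19=10011 pc3: +8 =80
r20=10100 pc2: +4 =84
r21=10101 pc3: +8 =92
r22=10110 pc3: +8 =100
r23=10111 pc4: +16 =116
r24=11000 pc2: +4 =120
r25=11001 pc3: +8 =128
r26=11010 pc3: +8 =136
r27=11011 pc4: +16 =152
r28=11100 pc3: +8 =160
r29=11101 pc4: +16 =176
r30=11110 pc4: +16 =192
r31=11111 pc5: +32 =224
r32=100000 pc1: +2 =226
r33=100001 pc2: +4 =230
r34=100010 pc2: +4 =234
r35=100011 pc3: +8 =242
r36=100100 pc2: +4 =246
r37=100101 pc3: +8 =254
r38=100110 pc3: +8 =262
r39=100111 pc4: +16 =278
r40=101000 pc2: +4 =282
r41=101001 pc3: +8 =290
r42=101010 pc3: +8 =298
r43=101011 pc4: +16 =314
r44=101100 pc3: +8 =322
r45=101101 pc4: +16 =338
r46=101110 pc4: +16 =354
r47=101111 pc5: +32 =386
r48=110000 pc2: +4 =390
r49=110001 pc3: +8 =398
r50=110010 pc3: +8 =406
r51=110011 pc4: +16 =422
r52=110100 pc3: +8 =430
r53=110101 pc4: +16 =446
r54=110110 pc4: +16 =462
r55=110111 pc5: +32 =494
r56=111000 pc3: +8 =502
r57=111001 pc4: +16 =518
r58=111010 pc4: +16 =534
r59=111011 pc5: +32 =566
r60=111100 pc4: +16 =582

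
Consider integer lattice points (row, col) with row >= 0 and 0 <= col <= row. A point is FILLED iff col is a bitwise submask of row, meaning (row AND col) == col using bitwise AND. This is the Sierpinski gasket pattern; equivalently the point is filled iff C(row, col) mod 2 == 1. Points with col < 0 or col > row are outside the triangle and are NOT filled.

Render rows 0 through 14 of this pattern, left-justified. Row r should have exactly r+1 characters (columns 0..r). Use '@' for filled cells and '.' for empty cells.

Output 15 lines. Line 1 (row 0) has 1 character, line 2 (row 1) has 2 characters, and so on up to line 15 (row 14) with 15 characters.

Answer: @
@@
@.@
@@@@
@...@
@@..@@
@.@.@.@
@@@@@@@@
@.......@
@@......@@
@.@.....@.@
@@@@....@@@@
@...@...@...@
@@..@@..@@..@@
@.@.@.@.@.@.@.@

Derivation:
r0=0: @
r1=1: @@
r2=10: @.@
r3=11: @@@@
r4=100: @...@
r5=101: @@..@@
r6=110: @.@.@.@
r7=111: @@@@@@@@
r8=1000: @.......@
r9=1001: @@......@@
r10=1010: @.@.....@.@
r11=1011: @@@@....@@@@
r12=1100: @...@...@...@
r13=1101: @@..@@..@@..@@
r14=1110: @.@.@.@.@.@.@.@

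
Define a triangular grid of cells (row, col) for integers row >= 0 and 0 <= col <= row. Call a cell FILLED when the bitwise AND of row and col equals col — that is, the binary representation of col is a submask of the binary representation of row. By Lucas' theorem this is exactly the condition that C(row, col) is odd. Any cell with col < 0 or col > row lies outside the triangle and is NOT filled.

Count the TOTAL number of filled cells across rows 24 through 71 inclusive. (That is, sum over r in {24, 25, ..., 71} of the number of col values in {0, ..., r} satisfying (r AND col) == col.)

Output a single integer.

r24=11000 pc2: +4 =4
r25=11001 pc3: +8 =12
r26=11010 pc3: +8 =20
r27=11011 pc4: +16 =36
r28=11100 pc3: +8 =44
r29=11101 pc4: +16 =60
r30=11110 pc4: +16 =76
r31=11111 pc5: +32 =108
r32=100000 pc1: +2 =110
r33=100001 pc2: +4 =114
r34=100010 pc2: +4 =118
r35=100011 pc3: +8 =126
r36=100100 pc2: +4 =130
r37=100101 pc3: +8 =138
r38=100110 pc3: +8 =146
r39=100111 pc4: +16 =162
r40=101000 pc2: +4 =166
r41=101001 pc3: +8 =174
r42=101010 pc3: +8 =182
r43=101011 pc4: +16 =198
r44=101100 pc3: +8 =206
r45=101101 pc4: +16 =222
r46=101110 pc4: +16 =238
r47=101111 pc5: +32 =270
r48=110000 pc2: +4 =274
r49=110001 pc3: +8 =282
r50=110010 pc3: +8 =290
r51=110011 pc4: +16 =306
r52=110100 pc3: +8 =314
r53=110101 pc4: +16 =330
r54=110110 pc4: +16 =346
r55=110111 pc5: +32 =378
r56=111000 pc3: +8 =386
r57=111001 pc4: +16 =402
r58=111010 pc4: +16 =418
r59=111011 pc5: +32 =450
r60=111100 pc4: +16 =466
r61=111101 pc5: +32 =498
r62=111110 pc5: +32 =530
r63=111111 pc6: +64 =594
r64=1000000 pc1: +2 =596
r65=1000001 pc2: +4 =600
r66=1000010 pc2: +4 =604
r67=1000011 pc3: +8 =612
r68=1000100 pc2: +4 =616
r69=1000101 pc3: +8 =624
r70=1000110 pc3: +8 =632
r71=1000111 pc4: +16 =648

Answer: 648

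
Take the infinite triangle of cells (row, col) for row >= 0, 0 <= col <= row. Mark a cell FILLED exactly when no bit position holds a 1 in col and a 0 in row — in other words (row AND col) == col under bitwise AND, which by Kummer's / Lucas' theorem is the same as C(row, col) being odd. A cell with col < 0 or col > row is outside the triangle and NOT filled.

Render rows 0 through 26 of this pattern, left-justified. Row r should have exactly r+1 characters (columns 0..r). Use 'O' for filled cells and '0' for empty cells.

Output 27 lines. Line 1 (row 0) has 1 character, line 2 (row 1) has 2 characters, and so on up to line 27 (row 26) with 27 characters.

Answer: O
OO
O0O
OOOO
O000O
OO00OO
O0O0O0O
OOOOOOOO
O0000000O
OO000000OO
O0O00000O0O
OOOO0000OOOO
O000O000O000O
OO00OO00OO00OO
O0O0O0O0O0O0O0O
OOOOOOOOOOOOOOOO
O000000000000000O
OO00000000000000OO
O0O0000000000000O0O
OOOO000000000000OOOO
O000O00000000000O000O
OO00OO0000000000OO00OO
O0O0O0O000000000O0O0O0O
OOOOOOOO00000000OOOOOOOO
O0000000O0000000O0000000O
OO000000OO000000OO000000OO
O0O00000O0O00000O0O00000O0O

Derivation:
r0=0: O
r1=1: OO
r2=10: O0O
r3=11: OOOO
r4=100: O000O
r5=101: OO00OO
r6=110: O0O0O0O
r7=111: OOOOOOOO
r8=1000: O0000000O
r9=1001: OO000000OO
r10=1010: O0O00000O0O
r11=1011: OOOO0000OOOO
r12=1100: O000O000O000O
r13=1101: OO00OO00OO00OO
r14=1110: O0O0O0O0O0O0O0O
r15=1111: OOOOOOOOOOOOOOOO
r16=10000: O000000000000000O
r17=10001: OO00000000000000OO
r18=10010: O0O0000000000000O0O
r19=10011: OOOO000000000000OOOO
r20=10100: O000O00000000000O000O
r21=10101: OO00OO0000000000OO00OO
r22=10110: O0O0O0O000000000O0O0O0O
r23=10111: OOOOOOOO00000000OOOOOOOO
r24=11000: O0000000O0000000O0000000O
r25=11001: OO000000OO000000OO000000OO
r26=11010: O0O00000O0O00000O0O00000O0O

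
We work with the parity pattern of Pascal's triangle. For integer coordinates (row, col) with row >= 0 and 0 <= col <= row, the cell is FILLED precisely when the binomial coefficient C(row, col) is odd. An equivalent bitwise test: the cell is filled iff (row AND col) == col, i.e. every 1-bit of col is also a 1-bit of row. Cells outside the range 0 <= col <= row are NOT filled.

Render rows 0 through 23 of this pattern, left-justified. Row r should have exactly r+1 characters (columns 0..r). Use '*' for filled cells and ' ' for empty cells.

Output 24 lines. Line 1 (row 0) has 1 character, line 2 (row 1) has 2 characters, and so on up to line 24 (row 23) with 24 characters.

r0=0: *
r1=1: **
r2=10: * *
r3=11: ****
r4=100: *   *
r5=101: **  **
r6=110: * * * *
r7=111: ********
r8=1000: *       *
r9=1001: **      **
r10=1010: * *     * *
r11=1011: ****    ****
r12=1100: *   *   *   *
r13=1101: **  **  **  **
r14=1110: * * * * * * * *
r15=1111: ****************
r16=10000: *               *
r17=10001: **              **
r18=10010: * *             * *
r19=10011: ****            ****
r20=10100: *   *           *   *
r21=10101: **  **          **  **
r22=10110: * * * *         * * * *
r23=10111: ********        ********

Answer: *
**
* *
****
*   *
**  **
* * * *
********
*       *
**      **
* *     * *
****    ****
*   *   *   *
**  **  **  **
* * * * * * * *
****************
*               *
**              **
* *             * *
****            ****
*   *           *   *
**  **          **  **
* * * *         * * * *
********        ********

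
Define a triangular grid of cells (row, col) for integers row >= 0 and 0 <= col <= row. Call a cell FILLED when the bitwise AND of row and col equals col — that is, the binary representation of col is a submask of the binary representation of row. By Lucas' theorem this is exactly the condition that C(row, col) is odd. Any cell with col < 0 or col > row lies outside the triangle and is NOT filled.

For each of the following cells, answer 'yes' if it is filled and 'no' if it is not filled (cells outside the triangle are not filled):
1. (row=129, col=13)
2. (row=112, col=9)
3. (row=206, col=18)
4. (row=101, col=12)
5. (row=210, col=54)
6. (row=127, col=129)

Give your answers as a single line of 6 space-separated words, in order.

Answer: no no no no no no

Derivation:
(129,13): row=0b10000001, col=0b1101, row AND col = 0b1 = 1; 1 != 13 -> empty
(112,9): row=0b1110000, col=0b1001, row AND col = 0b0 = 0; 0 != 9 -> empty
(206,18): row=0b11001110, col=0b10010, row AND col = 0b10 = 2; 2 != 18 -> empty
(101,12): row=0b1100101, col=0b1100, row AND col = 0b100 = 4; 4 != 12 -> empty
(210,54): row=0b11010010, col=0b110110, row AND col = 0b10010 = 18; 18 != 54 -> empty
(127,129): col outside [0, 127] -> not filled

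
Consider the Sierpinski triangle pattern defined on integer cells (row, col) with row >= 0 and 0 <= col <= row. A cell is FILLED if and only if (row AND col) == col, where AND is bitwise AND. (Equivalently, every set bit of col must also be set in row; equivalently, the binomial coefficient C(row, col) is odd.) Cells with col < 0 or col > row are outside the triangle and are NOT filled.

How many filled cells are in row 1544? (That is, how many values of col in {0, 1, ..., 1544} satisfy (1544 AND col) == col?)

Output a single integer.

1544 in binary = 11000001000
popcount(1544) = number of 1-bits in 11000001000 = 3
A col c satisfies (1544 AND c) == c iff every set bit of c is also set in 1544; each of the 3 set bits of 1544 can independently be on or off in c.
count = 2^3 = 8

Answer: 8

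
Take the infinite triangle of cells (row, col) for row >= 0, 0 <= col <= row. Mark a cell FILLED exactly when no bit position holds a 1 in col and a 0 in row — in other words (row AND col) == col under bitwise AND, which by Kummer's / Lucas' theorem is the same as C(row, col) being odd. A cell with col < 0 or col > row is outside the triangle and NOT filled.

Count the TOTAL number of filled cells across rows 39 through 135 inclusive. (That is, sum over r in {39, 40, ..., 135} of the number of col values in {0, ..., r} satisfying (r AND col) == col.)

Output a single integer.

Answer: 1960

Derivation:
r39=100111 pc4: +16 =16
r40=101000 pc2: +4 =20
r41=101001 pc3: +8 =28
r42=101010 pc3: +8 =36
r43=101011 pc4: +16 =52
r44=101100 pc3: +8 =60
r45=101101 pc4: +16 =76
r46=101110 pc4: +16 =92
r47=101111 pc5: +32 =124
r48=110000 pc2: +4 =128
r49=110001 pc3: +8 =136
r50=110010 pc3: +8 =144
r51=110011 pc4: +16 =160
r52=110100 pc3: +8 =168
r53=110101 pc4: +16 =184
r54=110110 pc4: +16 =200
r55=110111 pc5: +32 =232
r56=111000 pc3: +8 =240
r57=111001 pc4: +16 =256
r58=111010 pc4: +16 =272
r59=111011 pc5: +32 =304
r60=111100 pc4: +16 =320
r61=111101 pc5: +32 =352
r62=111110 pc5: +32 =384
r63=111111 pc6: +64 =448
r64=1000000 pc1: +2 =450
r65=1000001 pc2: +4 =454
r66=1000010 pc2: +4 =458
r67=1000011 pc3: +8 =466
r68=1000100 pc2: +4 =470
r69=1000101 pc3: +8 =478
r70=1000110 pc3: +8 =486
r71=1000111 pc4: +16 =502
r72=1001000 pc2: +4 =506
r73=1001001 pc3: +8 =514
r74=1001010 pc3: +8 =522
r75=1001011 pc4: +16 =538
r76=1001100 pc3: +8 =546
r77=1001101 pc4: +16 =562
r78=1001110 pc4: +16 =578
r79=1001111 pc5: +32 =610
r80=1010000 pc2: +4 =614
r81=1010001 pc3: +8 =622
r82=1010010 pc3: +8 =630
r83=1010011 pc4: +16 =646
r84=1010100 pc3: +8 =654
r85=1010101 pc4: +16 =670
r86=1010110 pc4: +16 =686
r87=1010111 pc5: +32 =718
r88=1011000 pc3: +8 =726
r89=1011001 pc4: +16 =742
r90=1011010 pc4: +16 =758
r91=1011011 pc5: +32 =790
r92=1011100 pc4: +16 =806
r93=1011101 pc5: +32 =838
r94=1011110 pc5: +32 =870
r95=1011111 pc6: +64 =934
r96=1100000 pc2: +4 =938
r97=1100001 pc3: +8 =946
r98=1100010 pc3: +8 =954
r99=1100011 pc4: +16 =970
r100=1100100 pc3: +8 =978
r101=1100101 pc4: +16 =994
r102=1100110 pc4: +16 =1010
r103=1100111 pc5: +32 =1042
r104=1101000 pc3: +8 =1050
r105=1101001 pc4: +16 =1066
r106=1101010 pc4: +16 =1082
r107=1101011 pc5: +32 =1114
r108=1101100 pc4: +16 =1130
r109=1101101 pc5: +32 =1162
r110=1101110 pc5: +32 =1194
r111=1101111 pc6: +64 =1258
r112=1110000 pc3: +8 =1266
r113=1110001 pc4: +16 =1282
r114=1110010 pc4: +16 =1298
r115=1110011 pc5: +32 =1330
r116=1110100 pc4: +16 =1346
r117=1110101 pc5: +32 =1378
r118=1110110 pc5: +32 =1410
r119=1110111 pc6: +64 =1474
r120=1111000 pc4: +16 =1490
r121=1111001 pc5: +32 =1522
r122=1111010 pc5: +32 =1554
r123=1111011 pc6: +64 =1618
r124=1111100 pc5: +32 =1650
r125=1111101 pc6: +64 =1714
r126=1111110 pc6: +64 =1778
r127=1111111 pc7: +128 =1906
r128=10000000 pc1: +2 =1908
r129=10000001 pc2: +4 =1912
r130=10000010 pc2: +4 =1916
r131=10000011 pc3: +8 =1924
r132=10000100 pc2: +4 =1928
r133=10000101 pc3: +8 =1936
r134=10000110 pc3: +8 =1944
r135=10000111 pc4: +16 =1960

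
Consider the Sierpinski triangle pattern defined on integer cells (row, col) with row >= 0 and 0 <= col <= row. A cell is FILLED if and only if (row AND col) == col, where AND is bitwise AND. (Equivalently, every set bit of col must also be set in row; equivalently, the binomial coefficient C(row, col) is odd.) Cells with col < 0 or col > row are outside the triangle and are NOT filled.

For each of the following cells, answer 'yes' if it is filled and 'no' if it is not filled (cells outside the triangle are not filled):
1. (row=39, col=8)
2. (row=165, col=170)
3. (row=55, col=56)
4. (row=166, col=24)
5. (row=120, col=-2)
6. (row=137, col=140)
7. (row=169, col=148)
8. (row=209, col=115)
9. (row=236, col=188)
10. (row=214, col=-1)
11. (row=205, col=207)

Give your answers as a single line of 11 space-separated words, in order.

Answer: no no no no no no no no no no no

Derivation:
(39,8): row=0b100111, col=0b1000, row AND col = 0b0 = 0; 0 != 8 -> empty
(165,170): col outside [0, 165] -> not filled
(55,56): col outside [0, 55] -> not filled
(166,24): row=0b10100110, col=0b11000, row AND col = 0b0 = 0; 0 != 24 -> empty
(120,-2): col outside [0, 120] -> not filled
(137,140): col outside [0, 137] -> not filled
(169,148): row=0b10101001, col=0b10010100, row AND col = 0b10000000 = 128; 128 != 148 -> empty
(209,115): row=0b11010001, col=0b1110011, row AND col = 0b1010001 = 81; 81 != 115 -> empty
(236,188): row=0b11101100, col=0b10111100, row AND col = 0b10101100 = 172; 172 != 188 -> empty
(214,-1): col outside [0, 214] -> not filled
(205,207): col outside [0, 205] -> not filled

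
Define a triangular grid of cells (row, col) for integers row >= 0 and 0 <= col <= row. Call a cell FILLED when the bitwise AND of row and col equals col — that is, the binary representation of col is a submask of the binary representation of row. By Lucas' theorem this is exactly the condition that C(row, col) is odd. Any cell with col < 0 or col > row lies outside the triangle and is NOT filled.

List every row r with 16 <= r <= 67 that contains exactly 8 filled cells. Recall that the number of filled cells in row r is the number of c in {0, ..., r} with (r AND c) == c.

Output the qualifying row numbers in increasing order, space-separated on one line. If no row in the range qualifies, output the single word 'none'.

Answer: 19 21 22 25 26 28 35 37 38 41 42 44 49 50 52 56 67

Derivation:
Row r has 2^popcount(r) filled cells, so we need popcount(r) = log2(8) = 3.
Scan r = 16..67 and keep those with exactly 3 one-bits:
r=16=10000 popcount=1 -> skip
r=17=10001 popcount=2 -> skip
r=18=10010 popcount=2 -> skip
r=19=10011 popcount=3 -> KEEP
r=20=10100 popcount=2 -> skip
r=21=10101 popcount=3 -> KEEP
r=22=10110 popcount=3 -> KEEP
r=23=10111 popcount=4 -> skip
r=24=11000 popcount=2 -> skip
r=25=11001 popcount=3 -> KEEP
r=26=11010 popcount=3 -> KEEP
r=27=11011 popcount=4 -> skip
r=28=11100 popcount=3 -> KEEP
r=29=11101 popcount=4 -> skip
r=30=11110 popcount=4 -> skip
r=31=11111 popcount=5 -> skip
r=32=100000 popcount=1 -> skip
r=33=100001 popcount=2 -> skip
r=34=100010 popcount=2 -> skip
r=35=100011 popcount=3 -> KEEP
r=36=100100 popcount=2 -> skip
r=37=100101 popcount=3 -> KEEP
r=38=100110 popcount=3 -> KEEP
r=39=100111 popcount=4 -> skip
r=40=101000 popcount=2 -> skip
r=41=101001 popcount=3 -> KEEP
r=42=101010 popcount=3 -> KEEP
r=43=101011 popcount=4 -> skip
r=44=101100 popcount=3 -> KEEP
r=45=101101 popcount=4 -> skip
r=46=101110 popcount=4 -> skip
r=47=101111 popcount=5 -> skip
r=48=110000 popcount=2 -> skip
r=49=110001 popcount=3 -> KEEP
r=50=110010 popcount=3 -> KEEP
r=51=110011 popcount=4 -> skip
r=52=110100 popcount=3 -> KEEP
r=53=110101 popcount=4 -> skip
r=54=110110 popcount=4 -> skip
r=55=110111 popcount=5 -> skip
r=56=111000 popcount=3 -> KEEP
r=57=111001 popcount=4 -> skip
r=58=111010 popcount=4 -> skip
r=59=111011 popcount=5 -> skip
r=60=111100 popcount=4 -> skip
r=61=111101 popcount=5 -> skip
r=62=111110 popcount=5 -> skip
r=63=111111 popcount=6 -> skip
r=64=1000000 popcount=1 -> skip
r=65=1000001 popcount=2 -> skip
r=66=1000010 popcount=2 -> skip
r=67=1000011 popcount=3 -> KEEP
Kept rows: 19 21 22 25 26 28 35 37 38 41 42 44 49 50 52 56 67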